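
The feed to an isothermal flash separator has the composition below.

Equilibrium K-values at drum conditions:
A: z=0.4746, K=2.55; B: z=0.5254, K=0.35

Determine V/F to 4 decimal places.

Newton–Raphson from V/F = 0.56:
  V/F = 0.5600: g = -0.14316, g' = -0.8756 → V/F = 0.3965
  V/F = 0.3965: g = -0.00446, g' = -0.8403 → V/F = 0.3912
Converged at V/F = 0.3912.

V/F = 0.3912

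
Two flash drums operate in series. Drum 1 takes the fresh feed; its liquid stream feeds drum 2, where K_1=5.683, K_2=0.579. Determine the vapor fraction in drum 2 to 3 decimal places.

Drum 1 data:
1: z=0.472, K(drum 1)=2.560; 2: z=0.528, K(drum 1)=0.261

Drum 1:
Rachford–Rice: g(ψ₁) = Σ zᵢ(Kᵢ−1)/(1+ψ₁(Kᵢ−1)) = 0.
g(0) = ΣzᵢKᵢ − 1 = 0.346 and g(1) = 1 − Σzᵢ/Kᵢ = -1.207, so a root lies in (0, 1).
Newton iteration, ψ₁⁰ = 0.57:
  ψ₁ = 0.570: g = -0.2844, g' = -1.183 → ψ₁ = 0.330
  ψ₁ = 0.330: g = -0.0295, g' = -1.005 → ψ₁ = 0.300
Converged at ψ₁ = 0.300.
Drum-1 compositions:
  1: x = 0.321, y = 0.823
  2: x = 0.679, y = 0.177
Drum-2 feed = drum-1 liquid: z₂ = (0.3214, 0.6786).
Drum 2:
Let ψ₂ = V/F and solve Σ zᵢ(Kᵢ−1)/(1+ψ₂(Kᵢ−1)) = 0.
Feasibility: ΣzᵢKᵢ = 2.220, Σzᵢ/Kᵢ = 1.229 — both > 1, two phases present.
Binary case is linear: z₁(K₁−1)(1+ψ₂(K₂−1)) + z₂(K₂−1)(1+ψ₂(K₁−1)) = 0
⇒ ψ₂ = [z₁(K₁−1)+z₂(K₂−1)] / [−(K₁−1)(K₂−1)] = 1.2197/1.9715 = 0.619
  1: x = 0.082, y = 0.469
  2: x = 0.918, y = 0.531

V/F (drum 2) = 0.619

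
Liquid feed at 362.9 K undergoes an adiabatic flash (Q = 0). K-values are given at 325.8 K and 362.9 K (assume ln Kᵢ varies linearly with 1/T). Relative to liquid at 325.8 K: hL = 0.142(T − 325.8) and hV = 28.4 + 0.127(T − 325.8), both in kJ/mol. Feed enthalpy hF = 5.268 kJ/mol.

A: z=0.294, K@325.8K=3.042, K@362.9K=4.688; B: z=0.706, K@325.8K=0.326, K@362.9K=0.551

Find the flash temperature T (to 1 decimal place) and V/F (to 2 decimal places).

T = 332.3 K, V/F = 0.15

Adiabatic flash: solve Rachford–Rice at each trial T, then check hF = ψ·hV(T) + (1−ψ)·hL(T).
  T = 325.8 K: K = (3.042, 0.326), RR gives ψ = 0.090, H_out = 2.569 kJ/mol
  T = 362.9 K: K = (4.688, 0.551), RR gives ψ = 0.463, H_out = 18.170 kJ/mol
  T = 344.4 K: K = (3.823, 0.430), RR gives ψ = 0.266, H_out = 10.117 kJ/mol
  T = 335.1 K: K = (3.421, 0.376), RR gives ψ = 0.179, H_out = 6.393 kJ/mol
  T = 330.5 K: K = (3.231, 0.351), RR gives ψ = 0.136, H_out = 4.528 kJ/mol
  T = 332.8 K: K = (3.325, 0.363), RR gives ψ = 0.158, H_out = 5.465 kJ/mol
Linear interpolation between T = 330.5 (H_out = 4.528) and T = 332.8 (H_out = 5.465) on hF = 5.268 gives T ≈ 332.3 K, at which ψ = 0.15.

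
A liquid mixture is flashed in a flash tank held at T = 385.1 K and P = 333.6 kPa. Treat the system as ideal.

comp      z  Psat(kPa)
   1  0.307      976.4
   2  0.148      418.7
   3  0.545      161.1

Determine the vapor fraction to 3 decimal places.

ψ = 0.422

Raoult's law: Kᵢ = Pᵢˢᵃᵗ/P = Pᵢˢᵃᵗ/333.6.
  K_1 = 976.4/333.6 = 2.92686, K_2 = 418.7/333.6 = 1.25510, K_3 = 161.1/333.6 = 0.48291
Iterate (Newton) starting at ψ = 0.5:
  ψ = 0.500: g = -0.0453, g' = -0.568 → ψ = 0.420
  ψ = 0.420: g = 0.0009, g' = -0.594 → ψ = 0.422
Converged at ψ = 0.422.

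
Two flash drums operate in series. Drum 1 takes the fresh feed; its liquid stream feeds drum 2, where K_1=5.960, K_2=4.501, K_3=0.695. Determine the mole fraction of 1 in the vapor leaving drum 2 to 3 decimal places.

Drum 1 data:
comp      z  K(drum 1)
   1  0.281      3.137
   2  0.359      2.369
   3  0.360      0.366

Drum 1:
Newton–Raphson from ψ₁ = 0.5:
  ψ₁ = 0.500: g = 0.2479, g' = -0.847 → ψ₁ = 0.793
  ψ₁ = 0.793: g = -0.0001, g' = -0.916 → ψ₁ = 0.792
Converged at ψ₁ = 0.792.
Drum-1 compositions:
  1: x = 0.104, y = 0.327
  2: x = 0.172, y = 0.408
  3: x = 0.723, y = 0.265
Drum-2 feed = drum-1 liquid: z₂ = (0.1043, 0.1722, 0.7235).
Drum 2:
Rachford–Rice: g(ψ₂) = Σ zᵢ(Kᵢ−1)/(1+ψ₂(Kᵢ−1)) = 0.
Check two-phase: ΣzᵢKᵢ = 1.900 > 1 and Σzᵢ/Kᵢ = 1.097 > 1, so g(0) = 0.900 > 0 and g(1) = -0.097 < 0.
Iterate (Newton) starting at ψ₂ = 0.5:
  ψ₂ = 0.500: g = 0.1075, g' = -0.585 → ψ₂ = 0.684
  ψ₂ = 0.684: g = 0.0166, g' = -0.424 → ψ₂ = 0.723
  ψ₂ = 0.723: g = 0.0004, g' = -0.402 → ψ₂ = 0.724
Converged at ψ₂ = 0.724.
  1: x = 0.023, y = 0.135
  2: x = 0.049, y = 0.219
  3: x = 0.929, y = 0.645

y_1 (drum 2) = 0.135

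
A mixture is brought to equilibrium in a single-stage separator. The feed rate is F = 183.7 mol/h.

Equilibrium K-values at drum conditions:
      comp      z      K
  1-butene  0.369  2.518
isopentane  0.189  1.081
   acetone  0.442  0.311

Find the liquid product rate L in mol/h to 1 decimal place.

L = 124.6 mol/h

Let β = V/F and solve Σ zᵢ(Kᵢ−1)/(1+β(Kᵢ−1)) = 0.
Check two-phase: ΣzᵢKᵢ = 1.271 > 1 and Σzᵢ/Kᵢ = 1.743 > 1, so g(0) = 0.271 > 0 and g(1) = -0.743 < 0.
Newton–Raphson from β = 0.7:
  β = 0.700: g = -0.3022, g' = -0.984 → β = 0.393
  β = 0.393: g = -0.0518, g' = -0.729 → β = 0.322
Converged at β = 0.322.
Then V = β·F = 0.3217·183.7 = 59.1 mol/h and L = F − V = 124.6 mol/h.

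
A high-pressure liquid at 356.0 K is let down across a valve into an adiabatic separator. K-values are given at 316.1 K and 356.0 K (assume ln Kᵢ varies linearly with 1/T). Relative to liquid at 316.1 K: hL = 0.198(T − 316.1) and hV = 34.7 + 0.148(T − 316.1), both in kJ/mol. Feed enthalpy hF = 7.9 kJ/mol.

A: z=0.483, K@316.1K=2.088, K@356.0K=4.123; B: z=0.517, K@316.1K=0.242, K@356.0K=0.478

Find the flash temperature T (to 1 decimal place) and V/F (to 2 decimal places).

T = 318.7 K, V/F = 0.21

Adiabatic flash: solve Rachford–Rice at each trial T, then check hF = ψ·hV(T) + (1−ψ)·hL(T).
  T = 316.1 K: K = (2.088, 0.242), RR gives ψ = 0.162, H_out = 5.622 kJ/mol
  T = 356.0 K: K = (4.123, 0.478), RR gives ψ = 0.760, H_out = 32.748 kJ/mol
  T = 336.1 K: K = (2.996, 0.347), RR gives ψ = 0.481, H_out = 20.173 kJ/mol
  T = 326.1 K: K = (2.515, 0.292), RR gives ψ = 0.341, H_out = 13.627 kJ/mol
  T = 321.1 K: K = (2.295, 0.266), RR gives ψ = 0.259, H_out = 9.906 kJ/mol
  T = 318.6 K: K = (2.190, 0.254), RR gives ψ = 0.213, H_out = 7.852 kJ/mol
  T = 319.9 K: K = (2.244, 0.260), RR gives ψ = 0.237, H_out = 8.940 kJ/mol
Linear interpolation between T = 318.6 (H_out = 7.852) and T = 319.9 (H_out = 8.940) on hF = 7.9 gives T ≈ 318.7 K, at which ψ = 0.21.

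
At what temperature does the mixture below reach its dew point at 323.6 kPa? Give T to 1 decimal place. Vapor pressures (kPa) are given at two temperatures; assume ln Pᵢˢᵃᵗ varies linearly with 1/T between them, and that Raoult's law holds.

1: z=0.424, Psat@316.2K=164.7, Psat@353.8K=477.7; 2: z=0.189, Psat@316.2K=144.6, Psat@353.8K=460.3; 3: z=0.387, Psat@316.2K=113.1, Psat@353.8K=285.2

Dew-point temperature: Σzᵢ·P/Pᵢˢᵃᵗ(T) = 1. Interpolate ln Pᵢˢᵃᵗ = aᵢ + bᵢ/T.
  T = 316.2 K: ΣzᵢP/Pᵢˢᵃᵗ = 2.3633
  T = 353.8 K: ΣzᵢP/Pᵢˢᵃᵗ = 0.8592
  T = 335.0 K: ΣzᵢP/Pᵢˢᵃᵗ = 1.3837
  T = 344.4 K: ΣzᵢP/Pᵢˢᵃᵗ = 1.0830
  T = 349.1 K: ΣzᵢP/Pᵢˢᵃᵗ = 0.9631
  T = 346.8 K: ΣzᵢP/Pᵢˢᵃᵗ = 1.0196
Interpolating between 346.8 K and 349.1 K gives T ≈ 347.6 K.

T = 347.6 K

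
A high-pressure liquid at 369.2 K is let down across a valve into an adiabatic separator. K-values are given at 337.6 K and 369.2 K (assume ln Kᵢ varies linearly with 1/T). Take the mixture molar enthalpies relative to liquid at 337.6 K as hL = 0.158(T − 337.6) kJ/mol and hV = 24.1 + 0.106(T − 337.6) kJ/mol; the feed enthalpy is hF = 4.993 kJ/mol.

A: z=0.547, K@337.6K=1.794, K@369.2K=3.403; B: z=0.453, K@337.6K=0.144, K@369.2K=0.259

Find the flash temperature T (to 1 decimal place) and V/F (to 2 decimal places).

T = 341.8 K, V/F = 0.18

Adiabatic flash: solve Rachford–Rice at each trial T, then check hF = ψ·hV(T) + (1−ψ)·hL(T).
  T = 337.6 K: K = (1.794, 0.144), RR gives ψ = 0.068, H_out = 1.651 kJ/mol
  T = 369.2 K: K = (3.403, 0.259), RR gives ψ = 0.550, H_out = 17.337 kJ/mol
  T = 353.4 K: K = (2.506, 0.196), RR gives ψ = 0.379, H_out = 11.327 kJ/mol
  T = 345.5 K: K = (2.129, 0.168), RR gives ψ = 0.256, H_out = 7.323 kJ/mol
  T = 341.6 K: K = (1.958, 0.156), RR gives ψ = 0.175, H_out = 4.822 kJ/mol
  T = 343.6 K: K = (2.044, 0.162), RR gives ψ = 0.219, H_out = 6.163 kJ/mol
  T = 342.6 K: K = (2.001, 0.159), RR gives ψ = 0.198, H_out = 5.509 kJ/mol
Linear interpolation between T = 341.6 (H_out = 4.822) and T = 342.6 (H_out = 5.509) on hF = 4.993 gives T ≈ 341.8 K, at which ψ = 0.18.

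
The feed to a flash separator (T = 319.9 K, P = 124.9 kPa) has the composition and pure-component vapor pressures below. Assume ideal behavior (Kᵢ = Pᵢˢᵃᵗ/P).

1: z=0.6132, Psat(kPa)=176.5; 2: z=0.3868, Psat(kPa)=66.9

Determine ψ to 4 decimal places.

ψ = 0.3842

Raoult's law: Kᵢ = Pᵢˢᵃᵗ/P = Pᵢˢᵃᵗ/124.9.
  K_1 = 176.5/124.9 = 1.413131, K_2 = 66.9/124.9 = 0.535629
Material balance + equilibrium reduce to Σ zᵢ(Kᵢ−1)/(1+ψ(Kᵢ−1)) = 0.
Feasibility: ΣzᵢKᵢ = 1.0737, Σzᵢ/Kᵢ = 1.1561 — both > 1, two phases present.
Binary case is linear: z₁(K₁−1)(1+ψ(K₂−1)) + z₂(K₂−1)(1+ψ(K₁−1)) = 0
⇒ ψ = [z₁(K₁−1)+z₂(K₂−1)] / [−(K₁−1)(K₂−1)] = 0.07371/0.19185 = 0.3842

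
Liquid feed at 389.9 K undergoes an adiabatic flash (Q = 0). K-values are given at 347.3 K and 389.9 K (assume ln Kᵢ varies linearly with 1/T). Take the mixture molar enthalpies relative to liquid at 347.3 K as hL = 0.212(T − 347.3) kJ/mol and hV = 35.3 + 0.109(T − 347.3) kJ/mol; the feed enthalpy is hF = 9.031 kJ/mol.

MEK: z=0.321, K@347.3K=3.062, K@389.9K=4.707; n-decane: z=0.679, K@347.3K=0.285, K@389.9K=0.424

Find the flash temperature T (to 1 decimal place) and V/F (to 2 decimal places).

T = 358.4 K, V/F = 0.20

Adiabatic flash: solve Rachford–Rice at each trial T, then check hF = ψ·hV(T) + (1−ψ)·hL(T).
  T = 347.3 K: K = (3.062, 0.285), RR gives ψ = 0.120, H_out = 4.224 kJ/mol
  T = 389.9 K: K = (4.707, 0.424), RR gives ψ = 0.374, H_out = 20.596 kJ/mol
  T = 368.6 K: K = (3.844, 0.352), RR gives ψ = 0.256, H_out = 13.002 kJ/mol
  T = 358.0 K: K = (3.444, 0.318), RR gives ψ = 0.193, H_out = 8.858 kJ/mol
  T = 363.3 K: K = (3.641, 0.334), RR gives ψ = 0.225, H_out = 10.973 kJ/mol
  T = 360.6 K: K = (3.540, 0.326), RR gives ψ = 0.209, H_out = 9.908 kJ/mol
  T = 359.3 K: K = (3.492, 0.322), RR gives ψ = 0.201, H_out = 9.386 kJ/mol
Linear interpolation between T = 358.0 (H_out = 8.858) and T = 359.3 (H_out = 9.386) on hF = 9.031 gives T ≈ 358.4 K, at which ψ = 0.20.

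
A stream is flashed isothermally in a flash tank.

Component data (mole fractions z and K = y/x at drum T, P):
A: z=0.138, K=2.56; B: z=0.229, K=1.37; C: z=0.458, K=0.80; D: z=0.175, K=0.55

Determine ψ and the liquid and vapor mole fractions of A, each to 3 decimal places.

ψ = 0.449, x_A = 0.081, y_A = 0.208

Rachford–Rice: g(ψ) = Σ zᵢ(Kᵢ−1)/(1+ψ(Kᵢ−1)) = 0.
g(0) = ΣzᵢKᵢ − 1 = 0.130 and g(1) = 1 − Σzᵢ/Kᵢ = -0.112, so a root lies in (0, 1).
Newton iteration, ψ⁰ = 0.31:
  ψ = 0.310: g = 0.0319, g' = -0.246 → ψ = 0.440
  ψ = 0.440: g = 0.0020, g' = -0.218 → ψ = 0.449
Converged at ψ = 0.449.
Compositions from xᵢ = zᵢ/(1+ψ(Kᵢ−1)), yᵢ = Kᵢxᵢ:
  A: x = 0.081, y = 0.208
  B: x = 0.196, y = 0.269
  C: x = 0.503, y = 0.403
  D: x = 0.219, y = 0.121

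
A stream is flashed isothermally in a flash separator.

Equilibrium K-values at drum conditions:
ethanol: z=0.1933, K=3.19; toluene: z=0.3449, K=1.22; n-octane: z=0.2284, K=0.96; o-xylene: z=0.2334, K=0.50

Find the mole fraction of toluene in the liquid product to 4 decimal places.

Rachford–Rice: g(V/F) = Σ zᵢ(Kᵢ−1)/(1+V/F(Kᵢ−1)) = 0.
Check two-phase: ΣzᵢKᵢ = 1.3734 > 1 and Σzᵢ/Kᵢ = 1.0480 > 1, so g(0) = 0.3734 > 0 and g(1) = -0.0480 < 0.
Newton iteration, V/F⁰ = 0.43:
  V/F = 0.4300: g = 0.12938, g' = -0.3549 → V/F = 0.7946
  V/F = 0.7946: g = 0.01602, g' = -0.2966 → V/F = 0.8486
  V/F = 0.8486: g = -0.00012, g' = -0.3018 → V/F = 0.8482
Converged at V/F = 0.8482.
Compositions from xᵢ = zᵢ/(1+V/F(Kᵢ−1)), yᵢ = Kᵢxᵢ:
  ethanol: x = 0.0676, y = 0.2158
  toluene: x = 0.2907, y = 0.3546
  n-octane: x = 0.2364, y = 0.2270
  o-xylene: x = 0.4053, y = 0.2026

x_toluene = 0.2907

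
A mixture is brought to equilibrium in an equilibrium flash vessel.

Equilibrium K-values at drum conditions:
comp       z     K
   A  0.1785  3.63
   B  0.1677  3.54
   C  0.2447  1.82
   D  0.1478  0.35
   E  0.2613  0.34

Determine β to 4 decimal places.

β = 0.6462

Newton–Raphson from β = 0.5:
  β = 0.5000: g = 0.13302, g' = -0.9137 → β = 0.6456
  β = 0.6456: g = 0.00055, g' = -0.9262 → β = 0.6462
Converged at β = 0.6462.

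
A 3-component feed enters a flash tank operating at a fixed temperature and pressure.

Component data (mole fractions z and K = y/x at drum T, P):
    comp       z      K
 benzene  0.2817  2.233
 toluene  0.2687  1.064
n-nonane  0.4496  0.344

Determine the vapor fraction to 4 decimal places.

ψ = 0.1191

Rachford–Rice: g(ψ) = Σ zᵢ(Kᵢ−1)/(1+ψ(Kᵢ−1)) = 0.
Check two-phase: ΣzᵢKᵢ = 1.0696 > 1 and Σzᵢ/Kᵢ = 1.6857 > 1, so g(0) = 0.0696 > 0 and g(1) = -0.6857 < 0.
Iterate (Newton) starting at ψ = 0.43:
  ψ = 0.4300: g = -0.16710, g' = -0.5593 → ψ = 0.1313
  ψ = 0.1313: g = -0.00672, g' = -0.5500 → ψ = 0.1190
  ψ = 0.1190: g = 0.00003, g' = -0.5544 → ψ = 0.1191
Converged at ψ = 0.1191.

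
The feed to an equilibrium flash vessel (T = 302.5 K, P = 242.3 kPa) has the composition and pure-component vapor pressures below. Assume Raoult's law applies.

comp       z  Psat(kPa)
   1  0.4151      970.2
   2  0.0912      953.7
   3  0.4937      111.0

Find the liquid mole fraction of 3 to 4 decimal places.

Raoult's law: Kᵢ = Pᵢˢᵃᵗ/P = Pᵢˢᵃᵗ/242.3.
  K_1 = 970.2/242.3 = 4.004127, K_2 = 953.7/242.3 = 3.936030, K_3 = 111.0/242.3 = 0.458110
Let ψ = V/F and solve Σ zᵢ(Kᵢ−1)/(1+ψ(Kᵢ−1)) = 0.
Check two-phase: ΣzᵢKᵢ = 2.2472 > 1 and Σzᵢ/Kᵢ = 1.2045 > 1, so g(0) = 1.2472 > 0 and g(1) = -0.2045 < 0.
Newton–Raphson from ψ = 0.51:
  ψ = 0.5100: g = 0.23000, g' = -0.9872 → ψ = 0.7430
  ψ = 0.7430: g = 0.02216, g' = -0.8425 → ψ = 0.7693
Converged at ψ = 0.7693.
Compositions from xᵢ = zᵢ/(1+ψ(Kᵢ−1)), yᵢ = Kᵢxᵢ:
  1: x = 0.1254, y = 0.5020
  2: x = 0.0280, y = 0.1102
  3: x = 0.8466, y = 0.3879

x_3 = 0.8466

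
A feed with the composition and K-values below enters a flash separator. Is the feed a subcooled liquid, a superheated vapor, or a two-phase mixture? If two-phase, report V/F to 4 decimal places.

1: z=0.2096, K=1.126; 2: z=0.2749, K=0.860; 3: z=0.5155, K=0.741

ΣzᵢKᵢ = 0.8544; Σzᵢ/Kᵢ = 1.2015.
Since ΣzᵢKᵢ < 1 the mixture is below its bubble point — single liquid phase.

subcooled liquid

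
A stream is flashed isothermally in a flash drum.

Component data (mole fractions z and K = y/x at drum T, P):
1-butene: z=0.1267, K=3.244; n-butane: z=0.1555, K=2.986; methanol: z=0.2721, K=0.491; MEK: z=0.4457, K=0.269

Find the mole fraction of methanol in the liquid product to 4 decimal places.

Newton–Raphson from ψ = 0.56:
  ψ = 0.5600: g = -0.47313, g' = -1.0834 → ψ = 0.1233
  ψ = 0.1233: g = -0.03506, g' = -1.1552 → ψ = 0.0929
  ψ = 0.0929: g = 0.00103, g' = -1.2257 → ψ = 0.0938
Converged at ψ = 0.0938.
Compositions from xᵢ = zᵢ/(1+ψ(Kᵢ−1)), yᵢ = Kᵢxᵢ:
  1-butene: x = 0.1047, y = 0.3396
  n-butane: x = 0.1311, y = 0.3914
  methanol: x = 0.2857, y = 0.1403
  MEK: x = 0.4785, y = 0.1287

x_methanol = 0.2857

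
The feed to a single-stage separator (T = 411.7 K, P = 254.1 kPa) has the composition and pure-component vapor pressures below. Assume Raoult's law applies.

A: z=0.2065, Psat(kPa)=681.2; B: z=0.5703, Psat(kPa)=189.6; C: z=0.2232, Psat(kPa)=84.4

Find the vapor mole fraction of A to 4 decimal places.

y_A = 0.4871

Raoult's law: Kᵢ = Pᵢˢᵃᵗ/P = Pᵢˢᵃᵗ/254.1.
  K_A = 681.2/254.1 = 2.680834, K_B = 189.6/254.1 = 0.746163, K_C = 84.4/254.1 = 0.332153
Let β = V/F and solve Σ zᵢ(Kᵢ−1)/(1+β(Kᵢ−1)) = 0.
Check two-phase: ΣzᵢKᵢ = 1.0533 > 1 and Σzᵢ/Kᵢ = 1.5133 > 1, so g(0) = 0.0533 > 0 and g(1) = -0.5133 < 0.
Newton–Raphson from β = 0.5:
  β = 0.5000: g = -0.20101, g' = -0.4448 → β = 0.0481
  β = 0.0481: g = 0.02054, g' = -0.6433 → β = 0.0801
  β = 0.0801: g = 0.00067, g' = -0.6026 → β = 0.0812
Converged at β = 0.0812.
Compositions from xᵢ = zᵢ/(1+β(Kᵢ−1)), yᵢ = Kᵢxᵢ:
  A: x = 0.1817, y = 0.4871
  B: x = 0.5823, y = 0.4345
  C: x = 0.2360, y = 0.0784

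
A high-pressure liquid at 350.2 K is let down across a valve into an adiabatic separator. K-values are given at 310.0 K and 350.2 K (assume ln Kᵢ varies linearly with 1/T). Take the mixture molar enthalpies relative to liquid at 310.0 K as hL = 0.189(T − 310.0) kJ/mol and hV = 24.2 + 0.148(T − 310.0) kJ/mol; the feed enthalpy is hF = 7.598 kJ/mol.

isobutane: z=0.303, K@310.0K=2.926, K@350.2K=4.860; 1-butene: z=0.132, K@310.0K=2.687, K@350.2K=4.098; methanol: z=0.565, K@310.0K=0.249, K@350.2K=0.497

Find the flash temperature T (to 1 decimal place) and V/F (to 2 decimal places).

T = 312.3 K, V/F = 0.30

Adiabatic flash: solve Rachford–Rice at each trial T, then check hF = ψ·hV(T) + (1−ψ)·hL(T).
  T = 310.0 K: K = (2.926, 2.687, 0.249), RR gives ψ = 0.274, H_out = 6.631 kJ/mol
  T = 350.2 K: K = (4.860, 4.098, 0.497), RR gives ψ = 0.708, H_out = 23.564 kJ/mol
  T = 330.1 K: K = (3.830, 3.361, 0.359), RR gives ψ = 0.468, H_out = 14.736 kJ/mol
  T = 320.1 K: K = (3.364, 3.018, 0.301), RR gives ψ = 0.372, H_out = 10.750 kJ/mol
  T = 315.1 K: K = (3.143, 2.852, 0.274), RR gives ψ = 0.324, H_out = 8.740 kJ/mol
  T = 312.6 K: K = (3.036, 2.770, 0.262), RR gives ψ = 0.300, H_out = 7.716 kJ/mol
  T = 311.3 K: K = (2.981, 2.729, 0.255), RR gives ψ = 0.287, H_out = 7.177 kJ/mol
Linear interpolation between T = 311.3 (H_out = 7.177) and T = 312.6 (H_out = 7.716) on hF = 7.598 gives T ≈ 312.3 K, at which ψ = 0.30.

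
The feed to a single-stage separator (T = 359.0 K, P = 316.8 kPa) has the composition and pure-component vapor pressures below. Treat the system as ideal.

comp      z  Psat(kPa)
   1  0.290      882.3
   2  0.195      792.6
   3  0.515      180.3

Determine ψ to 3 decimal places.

Raoult's law: Kᵢ = Pᵢˢᵃᵗ/P = Pᵢˢᵃᵗ/316.8.
  K_1 = 882.3/316.8 = 2.78504, K_2 = 792.6/316.8 = 2.50189, K_3 = 180.3/316.8 = 0.56913
Material balance + equilibrium reduce to Σ zᵢ(Kᵢ−1)/(1+ψ(Kᵢ−1)) = 0.
Feasibility: ΣzᵢKᵢ = 1.589, Σzᵢ/Kᵢ = 1.087 — both > 1, two phases present.
Iterate (Newton) starting at ψ = 0.5:
  ψ = 0.500: g = 0.1580, g' = -0.557 → ψ = 0.784
  ψ = 0.784: g = 0.0153, g' = -0.471 → ψ = 0.816
Converged at ψ = 0.816.

ψ = 0.816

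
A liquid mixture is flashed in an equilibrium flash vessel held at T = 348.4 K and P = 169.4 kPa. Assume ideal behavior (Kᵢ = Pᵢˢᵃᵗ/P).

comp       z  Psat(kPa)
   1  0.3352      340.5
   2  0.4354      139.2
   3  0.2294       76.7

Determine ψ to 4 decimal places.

Raoult's law: Kᵢ = Pᵢˢᵃᵗ/P = Pᵢˢᵃᵗ/169.4.
  K_1 = 340.5/169.4 = 2.010035, K_2 = 139.2/169.4 = 0.821724, K_3 = 76.7/169.4 = 0.452774
Iterate (Newton) starting at ψ = 0.41:
  ψ = 0.4100: g = -0.00617, g' = -0.3013 → ψ = 0.3895
  ψ = 0.3895: g = 0.00002, g' = -0.3031 → ψ = 0.3896
Converged at ψ = 0.3896.

ψ = 0.3896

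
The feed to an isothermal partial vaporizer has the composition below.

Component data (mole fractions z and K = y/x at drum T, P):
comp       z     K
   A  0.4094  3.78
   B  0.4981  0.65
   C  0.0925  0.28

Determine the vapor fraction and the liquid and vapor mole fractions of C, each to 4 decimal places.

Rachford–Rice: g(ψ) = Σ zᵢ(Kᵢ−1)/(1+ψ(Kᵢ−1)) = 0.
Check two-phase: ΣzᵢKᵢ = 1.8972 > 1 and Σzᵢ/Kᵢ = 1.2050 > 1, so g(0) = 0.8972 > 0 and g(1) = -0.2050 < 0.
Iterate (Newton) starting at ψ = 0.48:
  ψ = 0.4800: g = 0.17624, g' = -0.7807 → ψ = 0.7057
  ψ = 0.7057: g = 0.01733, g' = -0.6665 → ψ = 0.7317
Converged at ψ = 0.7317.
Compositions from xᵢ = zᵢ/(1+ψ(Kᵢ−1)), yᵢ = Kᵢxᵢ:
  A: x = 0.1349, y = 0.5100
  B: x = 0.6696, y = 0.4352
  C: x = 0.1955, y = 0.0547

ψ = 0.7317, x_C = 0.1955, y_C = 0.0547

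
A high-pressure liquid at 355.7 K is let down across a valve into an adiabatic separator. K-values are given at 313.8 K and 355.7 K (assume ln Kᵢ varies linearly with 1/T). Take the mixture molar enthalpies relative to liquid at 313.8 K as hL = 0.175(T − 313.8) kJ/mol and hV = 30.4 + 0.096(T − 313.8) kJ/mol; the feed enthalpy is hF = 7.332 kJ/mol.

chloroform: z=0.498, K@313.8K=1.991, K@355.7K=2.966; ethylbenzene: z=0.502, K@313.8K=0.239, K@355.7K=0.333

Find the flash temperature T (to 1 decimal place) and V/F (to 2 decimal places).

Adiabatic flash: solve Rachford–Rice at each trial T, then check hF = ψ·hV(T) + (1−ψ)·hL(T).
  T = 313.8 K: K = (1.991, 0.239), RR gives ψ = 0.148, H_out = 4.494 kJ/mol
  T = 355.7 K: K = (2.966, 0.333), RR gives ψ = 0.491, H_out = 20.641 kJ/mol
  T = 334.8 K: K = (2.462, 0.285), RR gives ψ = 0.353, H_out = 13.828 kJ/mol
  T = 324.3 K: K = (2.222, 0.262), RR gives ψ = 0.264, H_out = 9.634 kJ/mol
  T = 319.1 K: K = (2.106, 0.250), RR gives ψ = 0.211, H_out = 7.240 kJ/mol
  T = 321.7 K: K = (2.164, 0.256), RR gives ψ = 0.238, H_out = 8.469 kJ/mol
  T = 320.4 K: K = (2.135, 0.253), RR gives ψ = 0.225, H_out = 7.863 kJ/mol
Linear interpolation between T = 319.1 (H_out = 7.240) and T = 320.4 (H_out = 7.863) on hF = 7.332 gives T ≈ 319.3 K, at which ψ = 0.21.

T = 319.3 K, V/F = 0.21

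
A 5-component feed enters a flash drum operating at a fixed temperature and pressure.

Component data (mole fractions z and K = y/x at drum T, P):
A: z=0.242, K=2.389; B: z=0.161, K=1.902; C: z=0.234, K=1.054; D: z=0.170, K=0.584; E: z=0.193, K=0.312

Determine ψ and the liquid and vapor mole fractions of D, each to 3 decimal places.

Let ψ = V/F and solve Σ zᵢ(Kᵢ−1)/(1+ψ(Kᵢ−1)) = 0.
Check two-phase: ΣzᵢKᵢ = 1.290 > 1 and Σzᵢ/Kᵢ = 1.318 > 1, so g(0) = 0.290 > 0 and g(1) = -0.318 < 0.
Newton–Raphson from ψ = 0.5:
  ψ = 0.500: g = 0.0191, g' = -0.485 → ψ = 0.539
Converged at ψ = 0.539.
Compositions from xᵢ = zᵢ/(1+ψ(Kᵢ−1)), yᵢ = Kᵢxᵢ:
  A: x = 0.138, y = 0.331
  B: x = 0.108, y = 0.206
  C: x = 0.227, y = 0.240
  D: x = 0.219, y = 0.128
  E: x = 0.307, y = 0.096

ψ = 0.539, x_D = 0.219, y_D = 0.128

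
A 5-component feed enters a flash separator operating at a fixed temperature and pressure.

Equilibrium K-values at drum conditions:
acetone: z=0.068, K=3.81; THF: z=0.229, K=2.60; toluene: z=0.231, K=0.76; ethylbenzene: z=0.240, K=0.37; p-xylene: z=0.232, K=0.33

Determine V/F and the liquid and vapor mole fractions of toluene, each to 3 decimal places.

V/F = 0.187, x_toluene = 0.242, y_toluene = 0.184

Newton–Raphson from V/F = 0.5:
  V/F = 0.500: g = -0.2345, g' = -0.729 → V/F = 0.179
  V/F = 0.179: g = 0.0074, g' = -0.863 → V/F = 0.187
Converged at V/F = 0.187.
Compositions from xᵢ = zᵢ/(1+V/F(Kᵢ−1)), yᵢ = Kᵢxᵢ:
  acetone: x = 0.045, y = 0.170
  THF: x = 0.176, y = 0.458
  toluene: x = 0.242, y = 0.184
  ethylbenzene: x = 0.272, y = 0.101
  p-xylene: x = 0.265, y = 0.088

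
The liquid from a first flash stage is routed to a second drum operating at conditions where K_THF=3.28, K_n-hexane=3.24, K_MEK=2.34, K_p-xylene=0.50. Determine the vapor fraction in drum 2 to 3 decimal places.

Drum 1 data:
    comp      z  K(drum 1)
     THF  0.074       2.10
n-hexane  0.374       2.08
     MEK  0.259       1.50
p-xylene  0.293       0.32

V/F (drum 2) = 0.593

Drum 1:
Let ψ₁ = V/F and solve Σ zᵢ(Kᵢ−1)/(1+ψ₁(Kᵢ−1)) = 0.
g(0) = ΣzᵢKᵢ − 1 = 0.416 and g(1) = 1 − Σzᵢ/Kᵢ = -0.303, so a root lies in (0, 1).
Newton–Raphson from ψ₁ = 0.4:
  ψ₁ = 0.400: g = 0.1728, g' = -0.557 → ψ₁ = 0.711
  ψ₁ = 0.711: g = -0.0157, g' = -0.710 → ψ₁ = 0.688
Converged at ψ₁ = 0.688.
Drum-1 compositions:
  THF: x = 0.042, y = 0.088
  n-hexane: x = 0.215, y = 0.446
  MEK: x = 0.193, y = 0.289
  p-xylene: x = 0.551, y = 0.176
Drum-2 feed = drum-1 liquid: z₂ = (0.0421, 0.2146, 0.1927, 0.5506).
Drum 2:
Rachford–Rice: g(ψ₂) = Σ zᵢ(Kᵢ−1)/(1+ψ₂(Kᵢ−1)) = 0.
Feasibility: ΣzᵢKᵢ = 1.560, Σzᵢ/Kᵢ = 1.263 — both > 1, two phases present.
Iterate (Newton) starting at ψ₂ = 0.5:
  ψ₂ = 0.500: g = 0.0591, g' = -0.656 → ψ₂ = 0.590
  ψ₂ = 0.590: g = 0.0016, g' = -0.624 → ψ₂ = 0.593
Converged at ψ₂ = 0.593.
  THF: x = 0.018, y = 0.059
  n-hexane: x = 0.092, y = 0.299
  MEK: x = 0.107, y = 0.251
  p-xylene: x = 0.783, y = 0.391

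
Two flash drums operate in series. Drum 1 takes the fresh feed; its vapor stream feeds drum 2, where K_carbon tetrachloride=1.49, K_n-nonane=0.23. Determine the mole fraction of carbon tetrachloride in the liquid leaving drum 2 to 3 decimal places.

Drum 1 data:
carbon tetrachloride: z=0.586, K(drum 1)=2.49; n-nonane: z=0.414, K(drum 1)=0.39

Drum 1:
Let ψ₁ = V/F and solve Σ zᵢ(Kᵢ−1)/(1+ψ₁(Kᵢ−1)) = 0.
Feasibility: ΣzᵢKᵢ = 1.621, Σzᵢ/Kᵢ = 1.297 — both > 1, two phases present.
Binary case is linear: z₁(K₁−1)(1+ψ₁(K₂−1)) + z₂(K₂−1)(1+ψ₁(K₁−1)) = 0
⇒ ψ₁ = [z₁(K₁−1)+z₂(K₂−1)] / [−(K₁−1)(K₂−1)] = 0.6206/0.9089 = 0.683
Drum-1 compositions:
  carbon tetrachloride: x = 0.290, y = 0.723
  n-nonane: x = 0.710, y = 0.277
Drum-2 feed = drum-1 vapor: z₂ = (0.7233, 0.2767).
Drum 2:
Binary case is linear: z₁(K₁−1)(1+ψ₂(K₂−1)) + z₂(K₂−1)(1+ψ₂(K₁−1)) = 0
⇒ ψ₂ = [z₁(K₁−1)+z₂(K₂−1)] / [−(K₁−1)(K₂−1)] = 0.1413/0.3773 = 0.375
  carbon tetrachloride: x = 0.611, y = 0.911
  n-nonane: x = 0.389, y = 0.089

x_carbon tetrachloride (drum 2) = 0.611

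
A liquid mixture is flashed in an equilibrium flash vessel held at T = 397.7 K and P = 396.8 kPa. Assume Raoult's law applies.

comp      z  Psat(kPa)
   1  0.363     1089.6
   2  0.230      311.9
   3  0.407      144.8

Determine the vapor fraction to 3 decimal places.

Raoult's law: Kᵢ = Pᵢˢᵃᵗ/P = Pᵢˢᵃᵗ/396.8.
  K_1 = 1089.6/396.8 = 2.74597, K_2 = 311.9/396.8 = 0.78604, K_3 = 144.8/396.8 = 0.36492
Let ψ = V/F and solve Σ zᵢ(Kᵢ−1)/(1+ψ(Kᵢ−1)) = 0.
Check two-phase: ΣzᵢKᵢ = 1.326 > 1 and Σzᵢ/Kᵢ = 1.540 > 1, so g(0) = 0.326 > 0 and g(1) = -0.540 < 0.
Newton iteration, ψ⁰ = 0.5:
  ψ = 0.500: g = -0.0955, g' = -0.681 → ψ = 0.360
  ψ = 0.360: g = 0.0009, g' = -0.706 → ψ = 0.361
Converged at ψ = 0.361.

ψ = 0.361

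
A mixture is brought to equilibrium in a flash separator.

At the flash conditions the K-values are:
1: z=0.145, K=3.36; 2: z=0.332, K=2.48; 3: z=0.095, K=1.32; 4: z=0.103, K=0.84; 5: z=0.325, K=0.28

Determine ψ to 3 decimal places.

Material balance + equilibrium reduce to Σ zᵢ(Kᵢ−1)/(1+ψ(Kᵢ−1)) = 0.
g(0) = ΣzᵢKᵢ − 1 = 0.613 and g(1) = 1 − Σzᵢ/Kᵢ = -0.532, so a root lies in (0, 1).
Newton–Raphson from ψ = 0.68:
  ψ = 0.680: g = -0.0757, g' = -0.956 → ψ = 0.601
  ψ = 0.601: g = -0.0035, g' = -0.875 → ψ = 0.597
Converged at ψ = 0.597.

ψ = 0.597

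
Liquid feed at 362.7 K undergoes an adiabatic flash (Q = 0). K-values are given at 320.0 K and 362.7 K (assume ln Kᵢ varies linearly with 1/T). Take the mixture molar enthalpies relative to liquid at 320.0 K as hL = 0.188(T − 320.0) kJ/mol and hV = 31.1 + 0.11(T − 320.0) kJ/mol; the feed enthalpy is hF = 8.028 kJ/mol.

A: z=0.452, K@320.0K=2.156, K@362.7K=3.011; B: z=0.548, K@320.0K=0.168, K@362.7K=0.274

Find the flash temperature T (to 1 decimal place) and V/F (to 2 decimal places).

T = 333.9 K, V/F = 0.18

Adiabatic flash: solve Rachford–Rice at each trial T, then check hF = ψ·hV(T) + (1−ψ)·hL(T).
  T = 320.0 K: K = (2.156, 0.168), RR gives ψ = 0.069, H_out = 2.153 kJ/mol
  T = 362.7 K: K = (3.011, 0.274), RR gives ψ = 0.350, H_out = 17.749 kJ/mol
  T = 341.4 K: K = (2.576, 0.218), RR gives ψ = 0.230, H_out = 10.798 kJ/mol
  T = 330.7 K: K = (2.363, 0.192), RR gives ψ = 0.158, H_out = 6.780 kJ/mol
  T = 336.0 K: K = (2.468, 0.205), RR gives ψ = 0.195, H_out = 8.831 kJ/mol
  T = 333.4 K: K = (2.416, 0.199), RR gives ψ = 0.177, H_out = 7.841 kJ/mol
  T = 334.7 K: K = (2.442, 0.202), RR gives ψ = 0.186, H_out = 8.340 kJ/mol
Linear interpolation between T = 333.4 (H_out = 7.841) and T = 334.7 (H_out = 8.340) on hF = 8.028 gives T ≈ 333.9 K, at which ψ = 0.18.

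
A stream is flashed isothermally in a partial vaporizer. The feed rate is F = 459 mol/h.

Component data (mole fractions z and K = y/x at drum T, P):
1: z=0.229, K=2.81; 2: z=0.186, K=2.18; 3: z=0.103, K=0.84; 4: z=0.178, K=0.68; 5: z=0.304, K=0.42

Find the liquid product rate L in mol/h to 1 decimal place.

Iterate (Newton) starting at ψ = 0.5:
  ψ = 0.500: g = 0.0216, g' = -0.541 → ψ = 0.540
Converged at ψ = 0.540.
Then V = ψ·F = 0.5401·459 = 247.9 mol/h and L = F − V = 211.1 mol/h.

L = 211.1 mol/h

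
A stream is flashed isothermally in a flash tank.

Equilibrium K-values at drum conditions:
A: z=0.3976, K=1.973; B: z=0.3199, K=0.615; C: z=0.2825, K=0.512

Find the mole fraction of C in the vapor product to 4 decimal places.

Rachford–Rice: g(ψ) = Σ zᵢ(Kᵢ−1)/(1+ψ(Kᵢ−1)) = 0.
Check two-phase: ΣzᵢKᵢ = 1.1258 > 1 and Σzᵢ/Kᵢ = 1.2734 > 1, so g(0) = 0.1258 > 0 and g(1) = -0.2734 < 0.
Newton iteration, ψ⁰ = 0.5:
  ψ = 0.5000: g = -0.07462, g' = -0.3608 → ψ = 0.2932
  ψ = 0.2932: g = 0.00130, g' = -0.3797 → ψ = 0.2966
Converged at ψ = 0.2966.
Compositions from xᵢ = zᵢ/(1+ψ(Kᵢ−1)), yᵢ = Kᵢxᵢ:
  A: x = 0.3086, y = 0.6088
  B: x = 0.3611, y = 0.2221
  C: x = 0.3303, y = 0.1691

y_C = 0.1691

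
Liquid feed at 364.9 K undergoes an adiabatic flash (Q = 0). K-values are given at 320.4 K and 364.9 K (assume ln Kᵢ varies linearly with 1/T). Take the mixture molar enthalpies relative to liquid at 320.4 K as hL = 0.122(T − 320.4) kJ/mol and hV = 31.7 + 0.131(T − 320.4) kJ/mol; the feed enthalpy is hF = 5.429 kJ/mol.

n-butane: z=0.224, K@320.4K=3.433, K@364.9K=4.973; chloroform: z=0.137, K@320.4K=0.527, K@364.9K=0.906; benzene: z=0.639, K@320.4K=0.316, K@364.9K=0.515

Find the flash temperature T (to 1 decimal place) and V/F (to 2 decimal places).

Adiabatic flash: solve Rachford–Rice at each trial T, then check hF = ψ·hV(T) + (1−ψ)·hL(T).
  T = 320.4 K: K = (3.433, 0.527, 0.316), RR gives ψ = 0.027, H_out = 0.866 kJ/mol
  T = 364.9 K: K = (4.973, 0.906, 0.515), RR gives ψ = 0.333, H_out = 16.126 kJ/mol
  T = 342.6 K: K = (4.180, 0.703, 0.410), RR gives ψ = 0.170, H_out = 8.136 kJ/mol
  T = 331.5 K: K = (3.801, 0.612, 0.361), RR gives ψ = 0.099, H_out = 4.507 kJ/mol
  T = 337.1 K: K = (3.991, 0.657, 0.385), RR gives ψ = 0.135, H_out = 6.328 kJ/mol
  T = 334.3 K: K = (3.895, 0.634, 0.373), RR gives ψ = 0.117, H_out = 5.416 kJ/mol
  T = 335.7 K: K = (3.943, 0.645, 0.379), RR gives ψ = 0.126, H_out = 5.872 kJ/mol
Linear interpolation between T = 334.3 (H_out = 5.416) and T = 335.7 (H_out = 5.872) on hF = 5.429 gives T ≈ 334.3 K, at which ψ = 0.12.

T = 334.3 K, V/F = 0.12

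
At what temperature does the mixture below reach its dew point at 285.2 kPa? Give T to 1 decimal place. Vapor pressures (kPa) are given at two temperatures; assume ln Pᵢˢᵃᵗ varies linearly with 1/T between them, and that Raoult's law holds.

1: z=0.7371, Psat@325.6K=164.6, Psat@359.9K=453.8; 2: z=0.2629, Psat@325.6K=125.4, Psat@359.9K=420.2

Dew-point temperature: Σzᵢ·P/Pᵢˢᵃᵗ(T) = 1. Interpolate ln Pᵢˢᵃᵗ = aᵢ + bᵢ/T.
  T = 325.6 K: ΣzᵢP/Pᵢˢᵃᵗ = 1.8751
  T = 359.9 K: ΣzᵢP/Pᵢˢᵃᵗ = 0.6417
  T = 342.8 K: ΣzᵢP/Pᵢˢᵃᵗ = 1.0652
  T = 351.4 K: ΣzᵢP/Pᵢˢᵃᵗ = 0.8203
  T = 347.1 K: ΣzᵢP/Pᵢˢᵃᵗ = 0.9332
  T = 345.0 K: ΣzᵢP/Pᵢˢᵃᵗ = 0.9950
Interpolating between 342.8 K and 345.0 K gives T ≈ 344.8 K.

T = 344.8 K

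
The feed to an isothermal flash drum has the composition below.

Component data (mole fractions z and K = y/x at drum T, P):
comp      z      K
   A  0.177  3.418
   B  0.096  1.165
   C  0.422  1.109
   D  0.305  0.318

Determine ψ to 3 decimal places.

Newton iteration, ψ⁰ = 0.5:
  ψ = 0.500: g = -0.0636, g' = -0.545 → ψ = 0.383
  ψ = 0.383: g = -0.0005, g' = -0.546 → ψ = 0.382
Converged at ψ = 0.382.

ψ = 0.382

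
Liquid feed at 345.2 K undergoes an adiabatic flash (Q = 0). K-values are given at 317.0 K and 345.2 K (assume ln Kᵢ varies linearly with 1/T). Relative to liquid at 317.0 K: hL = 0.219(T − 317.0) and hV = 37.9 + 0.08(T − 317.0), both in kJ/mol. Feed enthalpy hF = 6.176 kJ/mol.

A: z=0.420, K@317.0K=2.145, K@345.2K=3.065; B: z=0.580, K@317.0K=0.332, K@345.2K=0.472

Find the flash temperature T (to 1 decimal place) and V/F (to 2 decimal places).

T = 318.8 K, V/F = 0.15

Adiabatic flash: solve Rachford–Rice at each trial T, then check hF = ψ·hV(T) + (1−ψ)·hL(T).
  T = 317.0 K: K = (2.145, 0.332), RR gives ψ = 0.122, H_out = 4.631 kJ/mol
  T = 345.2 K: K = (3.065, 0.472), RR gives ψ = 0.515, H_out = 23.661 kJ/mol
  T = 331.1 K: K = (2.584, 0.399), RR gives ψ = 0.332, H_out = 15.034 kJ/mol
  T = 324.1 K: K = (2.360, 0.365), RR gives ψ = 0.235, H_out = 10.227 kJ/mol
  T = 320.6 K: K = (2.253, 0.348), RR gives ψ = 0.182, H_out = 7.583 kJ/mol
  T = 318.8 K: K = (2.199, 0.340), RR gives ψ = 0.153, H_out = 6.140 kJ/mol
Linear interpolation between T = 318.8 (H_out = 6.140) and T = 320.6 (H_out = 7.583) on hF = 6.176 gives T ≈ 318.8 K, at which ψ = 0.15.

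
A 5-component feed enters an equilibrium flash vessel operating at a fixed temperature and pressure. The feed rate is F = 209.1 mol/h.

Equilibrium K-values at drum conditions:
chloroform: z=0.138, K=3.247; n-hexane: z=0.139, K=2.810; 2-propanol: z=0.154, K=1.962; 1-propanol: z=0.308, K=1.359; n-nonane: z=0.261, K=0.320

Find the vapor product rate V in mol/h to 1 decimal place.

Newton iteration, V/F⁰ = 0.5:
  V/F = 0.500: g = 0.2030, g' = -0.651 → V/F = 0.812
  V/F = 0.812: g = -0.0158, g' = -0.832 → V/F = 0.793
Converged at V/F = 0.793.
Then V = V/F·F = 0.7926·209.1 = 165.7 mol/h and L = F − V = 43.4 mol/h.

V = 165.7 mol/h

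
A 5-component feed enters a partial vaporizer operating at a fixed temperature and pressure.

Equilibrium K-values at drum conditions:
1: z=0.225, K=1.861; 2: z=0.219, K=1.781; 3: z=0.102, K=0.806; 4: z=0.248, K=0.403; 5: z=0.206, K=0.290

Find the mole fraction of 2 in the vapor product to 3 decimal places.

Let β = V/F and solve Σ zᵢ(Kᵢ−1)/(1+β(Kᵢ−1)) = 0.
g(0) = ΣzᵢKᵢ − 1 = 0.051 and g(1) = 1 − Σzᵢ/Kᵢ = -0.696, so a root lies in (0, 1).
Newton–Raphson from β = 0.5:
  β = 0.500: g = -0.2013, g' = -0.585 → β = 0.156
  β = 0.156: g = -0.0247, g' = -0.479 → β = 0.104
Converged at β = 0.104.
Compositions from xᵢ = zᵢ/(1+β(Kᵢ−1)), yᵢ = Kᵢxᵢ:
  1: x = 0.207, y = 0.384
  2: x = 0.203, y = 0.361
  3: x = 0.104, y = 0.084
  4: x = 0.264, y = 0.107
  5: x = 0.222, y = 0.065

y_2 = 0.361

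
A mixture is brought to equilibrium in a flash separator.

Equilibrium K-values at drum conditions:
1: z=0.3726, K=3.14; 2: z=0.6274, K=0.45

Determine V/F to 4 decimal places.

V/F = 0.3843

Material balance + equilibrium reduce to Σ zᵢ(Kᵢ−1)/(1+V/F(Kᵢ−1)) = 0.
Check two-phase: ΣzᵢKᵢ = 1.4523 > 1 and Σzᵢ/Kᵢ = 1.5129 > 1, so g(0) = 0.4523 > 0 and g(1) = -0.5129 < 0.
Binary case is linear: z₁(K₁−1)(1+V/F(K₂−1)) + z₂(K₂−1)(1+V/F(K₁−1)) = 0
⇒ V/F = [z₁(K₁−1)+z₂(K₂−1)] / [−(K₁−1)(K₂−1)] = 0.45229/1.17700 = 0.3843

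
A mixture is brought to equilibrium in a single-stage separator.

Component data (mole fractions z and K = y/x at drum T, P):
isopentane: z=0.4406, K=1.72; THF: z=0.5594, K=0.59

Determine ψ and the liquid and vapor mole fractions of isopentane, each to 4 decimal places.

ψ = 0.2977, x_isopentane = 0.3628, y_isopentane = 0.6241

Material balance + equilibrium reduce to Σ zᵢ(Kᵢ−1)/(1+ψ(Kᵢ−1)) = 0.
Check two-phase: ΣzᵢKᵢ = 1.0879 > 1 and Σzᵢ/Kᵢ = 1.2043 > 1, so g(0) = 0.0879 > 0 and g(1) = -0.2043 < 0.
Binary case is linear: z₁(K₁−1)(1+ψ(K₂−1)) + z₂(K₂−1)(1+ψ(K₁−1)) = 0
⇒ ψ = [z₁(K₁−1)+z₂(K₂−1)] / [−(K₁−1)(K₂−1)] = 0.08788/0.29520 = 0.2977
Compositions from xᵢ = zᵢ/(1+ψ(Kᵢ−1)), yᵢ = Kᵢxᵢ:
  isopentane: x = 0.3628, y = 0.6241
  THF: x = 0.6372, y = 0.3759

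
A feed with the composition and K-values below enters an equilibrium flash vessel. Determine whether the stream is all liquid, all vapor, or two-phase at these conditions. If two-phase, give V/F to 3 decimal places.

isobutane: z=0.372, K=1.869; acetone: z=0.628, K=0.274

ΣzᵢKᵢ = 0.867; Σzᵢ/Kᵢ = 2.491.
Since ΣzᵢKᵢ < 1 the mixture is below its bubble point — single liquid phase.

all liquid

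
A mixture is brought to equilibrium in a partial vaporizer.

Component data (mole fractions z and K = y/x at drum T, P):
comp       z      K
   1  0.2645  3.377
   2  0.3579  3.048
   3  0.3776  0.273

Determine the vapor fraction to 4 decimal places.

Rachford–Rice: g(ψ) = Σ zᵢ(Kᵢ−1)/(1+ψ(Kᵢ−1)) = 0.
Check two-phase: ΣzᵢKᵢ = 2.0872 > 1 and Σzᵢ/Kᵢ = 1.5789 > 1, so g(0) = 1.0872 > 0 and g(1) = -0.5789 < 0.
Newton–Raphson from ψ = 0.5:
  ψ = 0.5000: g = 0.21814, g' = -1.1711 → ψ = 0.6863
  ψ = 0.6863: g = -0.00419, g' = -1.2701 → ψ = 0.6830
Converged at ψ = 0.6830.

ψ = 0.6830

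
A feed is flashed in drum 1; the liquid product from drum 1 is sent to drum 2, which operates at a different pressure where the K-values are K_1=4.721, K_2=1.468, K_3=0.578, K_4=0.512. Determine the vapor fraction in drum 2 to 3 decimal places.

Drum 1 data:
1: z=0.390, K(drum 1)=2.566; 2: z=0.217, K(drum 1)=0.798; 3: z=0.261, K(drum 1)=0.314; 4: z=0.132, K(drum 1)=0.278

Drum 1:
Rachford–Rice: g(ψ₁) = Σ zᵢ(Kᵢ−1)/(1+ψ₁(Kᵢ−1)) = 0.
Feasibility: ΣzᵢKᵢ = 1.293, Σzᵢ/Kᵢ = 1.730 — both > 1, two phases present.
Newton–Raphson from ψ₁ = 0.44:
  ψ₁ = 0.440: g = -0.0827, g' = -0.746 → ψ₁ = 0.329
Converged at ψ₁ = 0.329.
Drum-1 compositions:
  1: x = 0.257, y = 0.661
  2: x = 0.232, y = 0.185
  3: x = 0.337, y = 0.106
  4: x = 0.173, y = 0.048
Drum-2 feed = drum-1 liquid: z₂ = (0.2574, 0.2324, 0.3370, 0.1731).
Drum 2:
Material balance + equilibrium reduce to Σ zᵢ(Kᵢ−1)/(1+ψ₂(Kᵢ−1)) = 0.
g(0) = ΣzᵢKᵢ − 1 = 0.840 and g(1) = 1 − Σzᵢ/Kᵢ = -0.134, so a root lies in (0, 1).
Newton iteration, ψ₂⁰ = 0.5:
  ψ₂ = 0.500: g = 0.1310, g' = -0.638 → ψ₂ = 0.706
  ψ₂ = 0.706: g = 0.0147, g' = -0.518 → ψ₂ = 0.734
Converged at ψ₂ = 0.734.
  1: x = 0.069, y = 0.326
  2: x = 0.173, y = 0.254
  3: x = 0.488, y = 0.282
  4: x = 0.270, y = 0.138

V/F (drum 2) = 0.734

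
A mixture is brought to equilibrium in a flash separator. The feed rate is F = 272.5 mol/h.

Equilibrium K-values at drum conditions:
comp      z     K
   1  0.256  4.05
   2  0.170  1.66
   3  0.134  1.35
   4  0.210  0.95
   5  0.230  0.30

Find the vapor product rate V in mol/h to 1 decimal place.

V = 204.3 mol/h

Material balance + equilibrium reduce to Σ zᵢ(Kᵢ−1)/(1+V/F(Kᵢ−1)) = 0.
g(0) = ΣzᵢKᵢ − 1 = 0.768 and g(1) = 1 − Σzᵢ/Kᵢ = -0.253, so a root lies in (0, 1).
Newton iteration, V/F⁰ = 0.5:
  V/F = 0.500: g = 0.1750, g' = -0.695 → V/F = 0.752
  V/F = 0.752: g = -0.0017, g' = -0.766 → V/F = 0.750
Converged at V/F = 0.750.
Then V = V/F·F = 0.7498·272.5 = 204.3 mol/h and L = F − V = 68.2 mol/h.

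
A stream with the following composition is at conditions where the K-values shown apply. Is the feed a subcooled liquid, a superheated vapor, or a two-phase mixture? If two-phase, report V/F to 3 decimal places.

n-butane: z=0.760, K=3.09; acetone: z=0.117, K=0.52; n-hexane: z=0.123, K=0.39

superheated vapor

ΣzᵢKᵢ = 2.457; Σzᵢ/Kᵢ = 0.786.
Since Σzᵢ/Kᵢ < 1 the mixture is above its dew point — single vapor phase.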